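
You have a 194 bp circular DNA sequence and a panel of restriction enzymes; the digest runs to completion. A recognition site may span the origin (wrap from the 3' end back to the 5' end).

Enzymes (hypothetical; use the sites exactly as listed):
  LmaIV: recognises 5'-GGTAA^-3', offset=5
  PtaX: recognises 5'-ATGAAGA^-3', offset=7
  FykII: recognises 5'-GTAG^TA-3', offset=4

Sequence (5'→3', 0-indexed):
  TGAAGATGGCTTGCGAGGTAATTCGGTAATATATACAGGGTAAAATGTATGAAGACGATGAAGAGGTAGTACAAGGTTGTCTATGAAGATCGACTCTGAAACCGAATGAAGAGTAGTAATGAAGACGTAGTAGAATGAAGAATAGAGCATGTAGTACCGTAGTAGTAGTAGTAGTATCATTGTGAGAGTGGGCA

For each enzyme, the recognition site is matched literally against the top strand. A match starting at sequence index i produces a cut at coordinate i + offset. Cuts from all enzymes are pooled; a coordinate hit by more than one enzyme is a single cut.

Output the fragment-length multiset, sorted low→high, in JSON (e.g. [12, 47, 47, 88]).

Site scan:
  LmaIV (GGTAA, off=5): starts [16, 24, 38] → cuts [21, 29, 43]
  PtaX (ATGAAGA, off=7): starts [48, 57, 82, 105, 118, 134, 193] → cuts [6, 55, 64, 89, 112, 125, 141]
  FykII (GTAGTA, off=4): starts [65, 112, 126, 150, 158, 161, 164, 167, 170] → cuts [69, 116, 130, 154, 162, 165, 168, 171, 174]

Pooled cuts: [6, 21, 29, 43, 55, 64, 69, 89, 112, 116, 125, 130, 141, 154, 162, 165, 168, 171, 174]

Fragments:
  6→21: 15 bp
  21→29: 8 bp
  29→43: 14 bp
  43→55: 12 bp
  55→64: 9 bp
  64→69: 5 bp
  69→89: 20 bp
  89→112: 23 bp
  112→116: 4 bp
  116→125: 9 bp
  125→130: 5 bp
  130→141: 11 bp
  141→154: 13 bp
  154→162: 8 bp
  162→165: 3 bp
  165→168: 3 bp
  168→171: 3 bp
  171→174: 3 bp
  174→6 (wrap): 194-174+6 = 26 bp

[3,3,3,3,4,5,5,8,8,9,9,11,12,13,14,15,20,23,26]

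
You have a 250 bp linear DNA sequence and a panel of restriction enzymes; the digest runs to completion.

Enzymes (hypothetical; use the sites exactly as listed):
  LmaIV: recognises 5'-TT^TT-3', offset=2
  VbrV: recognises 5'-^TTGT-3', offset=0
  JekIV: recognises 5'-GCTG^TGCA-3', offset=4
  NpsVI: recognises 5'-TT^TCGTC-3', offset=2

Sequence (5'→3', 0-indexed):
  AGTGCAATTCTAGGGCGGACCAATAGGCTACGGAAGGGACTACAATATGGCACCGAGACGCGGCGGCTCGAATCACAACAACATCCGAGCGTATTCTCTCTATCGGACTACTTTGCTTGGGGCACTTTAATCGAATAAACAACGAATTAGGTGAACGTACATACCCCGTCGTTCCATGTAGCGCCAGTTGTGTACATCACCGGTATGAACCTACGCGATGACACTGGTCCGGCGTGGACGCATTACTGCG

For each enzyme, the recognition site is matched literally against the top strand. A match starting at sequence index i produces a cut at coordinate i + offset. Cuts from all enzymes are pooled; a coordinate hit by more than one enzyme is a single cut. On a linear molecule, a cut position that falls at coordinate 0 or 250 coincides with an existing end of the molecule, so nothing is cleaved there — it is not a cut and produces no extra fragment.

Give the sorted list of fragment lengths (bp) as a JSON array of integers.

[63,187]

Site scan:
  LmaIV (TTTT, off=2): no sites
  VbrV (TTGT, off=0): starts [187] → cuts [187]
  JekIV (GCTGTGCA, off=4): no sites
  NpsVI (TTTCGTC, off=2): no sites

All cut coordinates (distinct, sorted): [187]

Fragment lengths:
  [0,187): 187 bp
  [187,250): 63 bp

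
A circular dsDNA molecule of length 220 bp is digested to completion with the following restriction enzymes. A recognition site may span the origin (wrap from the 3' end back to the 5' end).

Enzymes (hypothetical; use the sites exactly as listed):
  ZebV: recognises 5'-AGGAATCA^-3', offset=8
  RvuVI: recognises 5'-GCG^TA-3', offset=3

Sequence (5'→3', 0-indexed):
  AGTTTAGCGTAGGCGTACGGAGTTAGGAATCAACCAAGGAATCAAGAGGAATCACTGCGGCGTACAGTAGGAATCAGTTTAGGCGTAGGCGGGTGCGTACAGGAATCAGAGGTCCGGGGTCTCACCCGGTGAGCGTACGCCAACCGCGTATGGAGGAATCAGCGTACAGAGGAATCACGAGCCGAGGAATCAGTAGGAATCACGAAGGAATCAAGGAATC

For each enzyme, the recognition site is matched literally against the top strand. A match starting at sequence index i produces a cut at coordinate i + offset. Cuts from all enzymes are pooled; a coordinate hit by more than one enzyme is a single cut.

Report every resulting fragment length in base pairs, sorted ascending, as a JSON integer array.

Per-enzyme occurrences:
  ZebV (AGGAATCA, off=8): starts [24, 36, 46, 68, 100, 153, 169, 184, 194, 205, 213] → cuts [1, 32, 44, 54, 76, 108, 161, 177, 192, 202, 213]
  RvuVI (GCGTA, off=3): starts [6, 12, 59, 82, 94, 132, 145, 161] → cuts [9, 15, 62, 85, 97, 135, 148, 164]

All cut coordinates (distinct, sorted): [1, 9, 15, 32, 44, 54, 62, 76, 85, 97, 108, 135, 148, 161, 164, 177, 192, 202, 213]

Fragment lengths:
  1→9: 8 bp
  9→15: 6 bp
  15→32: 17 bp
  32→44: 12 bp
  44→54: 10 bp
  54→62: 8 bp
  62→76: 14 bp
  76→85: 9 bp
  85→97: 12 bp
  97→108: 11 bp
  108→135: 27 bp
  135→148: 13 bp
  148→161: 13 bp
  161→164: 3 bp
  164→177: 13 bp
  177→192: 15 bp
  192→202: 10 bp
  202→213: 11 bp
  213→1 (wrap): 220-213+1 = 8 bp

[3,6,8,8,8,9,10,10,11,11,12,12,13,13,13,14,15,17,27]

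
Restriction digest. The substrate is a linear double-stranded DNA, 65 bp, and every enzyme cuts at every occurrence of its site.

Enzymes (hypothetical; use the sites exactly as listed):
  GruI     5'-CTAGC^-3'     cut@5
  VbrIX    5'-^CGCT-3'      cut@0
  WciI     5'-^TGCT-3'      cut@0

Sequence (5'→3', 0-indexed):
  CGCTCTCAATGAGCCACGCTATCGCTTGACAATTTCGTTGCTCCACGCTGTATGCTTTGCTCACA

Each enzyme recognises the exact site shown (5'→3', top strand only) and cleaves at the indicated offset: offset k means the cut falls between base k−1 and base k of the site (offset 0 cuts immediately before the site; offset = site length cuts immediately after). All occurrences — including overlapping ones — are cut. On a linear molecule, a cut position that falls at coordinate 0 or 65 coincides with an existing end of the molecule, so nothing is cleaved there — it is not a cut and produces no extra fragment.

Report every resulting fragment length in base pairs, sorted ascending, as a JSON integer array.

[5,6,7,7,8,16,16]

Site scan:
  GruI (CTAGC, off=5): no sites
  VbrIX (CGCT, off=0): starts [0, 16, 22, 45] → cuts [16, 22, 45] (position 0 is a terminus of the linear molecule — no cut)
  WciI (TGCT, off=0): starts [38, 52, 57] → cuts [38, 52, 57]

All cut coordinates (distinct, sorted): [16, 22, 38, 45, 52, 57]

Fragments:
  [0,16): 16 bp
  [16,22): 6 bp
  [22,38): 16 bp
  [38,45): 7 bp
  [45,52): 7 bp
  [52,57): 5 bp
  [57,65): 8 bp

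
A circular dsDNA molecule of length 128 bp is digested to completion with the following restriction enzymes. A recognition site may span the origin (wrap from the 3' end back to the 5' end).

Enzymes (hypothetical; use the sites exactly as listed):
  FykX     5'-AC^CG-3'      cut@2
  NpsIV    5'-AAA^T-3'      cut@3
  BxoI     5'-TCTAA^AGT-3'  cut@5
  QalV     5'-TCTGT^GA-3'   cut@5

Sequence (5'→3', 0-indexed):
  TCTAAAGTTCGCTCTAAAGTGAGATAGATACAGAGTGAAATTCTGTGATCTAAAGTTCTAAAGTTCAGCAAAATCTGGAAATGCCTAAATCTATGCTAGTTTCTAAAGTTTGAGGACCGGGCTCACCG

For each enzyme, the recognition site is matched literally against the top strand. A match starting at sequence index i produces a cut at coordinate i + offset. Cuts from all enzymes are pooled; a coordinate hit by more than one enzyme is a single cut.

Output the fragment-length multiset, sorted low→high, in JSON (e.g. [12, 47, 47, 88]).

[6,7,7,8,8,8,9,11,12,12,17,23]

Site scan:
  FykX (ACCG, off=2): starts [115, 124] → cuts [117, 126]
  NpsIV (AAAT, off=3): starts [37, 70, 78, 86] → cuts [40, 73, 81, 89]
  BxoI (TCTAAAGT, off=5): starts [0, 12, 48, 56, 101] → cuts [5, 17, 53, 61, 106]
  QalV (TCTGTGA, off=5): starts [41] → cuts [46]

All cut coordinates (distinct, sorted): [5, 17, 40, 46, 53, 61, 73, 81, 89, 106, 117, 126]

Fragment lengths:
  5→17: 12 bp
  17→40: 23 bp
  40→46: 6 bp
  46→53: 7 bp
  53→61: 8 bp
  61→73: 12 bp
  73→81: 8 bp
  81→89: 8 bp
  89→106: 17 bp
  106→117: 11 bp
  117→126: 9 bp
  126→5 (wrap): 128-126+5 = 7 bp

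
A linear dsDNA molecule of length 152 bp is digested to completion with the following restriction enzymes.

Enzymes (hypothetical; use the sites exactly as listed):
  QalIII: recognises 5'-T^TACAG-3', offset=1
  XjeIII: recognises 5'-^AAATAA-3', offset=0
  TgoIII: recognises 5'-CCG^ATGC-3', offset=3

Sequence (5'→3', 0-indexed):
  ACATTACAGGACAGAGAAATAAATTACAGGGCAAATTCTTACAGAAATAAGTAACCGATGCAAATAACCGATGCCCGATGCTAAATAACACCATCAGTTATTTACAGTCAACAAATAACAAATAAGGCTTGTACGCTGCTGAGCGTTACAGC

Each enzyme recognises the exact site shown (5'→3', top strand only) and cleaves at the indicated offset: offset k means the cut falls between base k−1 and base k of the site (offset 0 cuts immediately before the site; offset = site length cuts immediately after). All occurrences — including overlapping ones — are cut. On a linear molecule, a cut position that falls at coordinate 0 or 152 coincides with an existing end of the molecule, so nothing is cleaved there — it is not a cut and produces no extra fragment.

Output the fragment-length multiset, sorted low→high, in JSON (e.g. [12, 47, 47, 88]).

Per-enzyme occurrences:
  QalIII TTACAG/1: at [3, 23, 38, 101, 145] ⇒ [4, 24, 39, 102, 146]
  XjeIII AAATAA/0: at [16, 44, 61, 82, 112, 119] ⇒ [16, 44, 61, 82, 112, 119]
  TgoIII CCGATGC/3: at [54, 67, 74] ⇒ [57, 70, 77]

All cut coordinates (distinct, sorted): [4, 16, 24, 39, 44, 57, 61, 70, 77, 82, 102, 112, 119, 146]

Fragment lengths:
  [0,4): 4 bp
  [4,16): 12 bp
  [16,24): 8 bp
  [24,39): 15 bp
  [39,44): 5 bp
  [44,57): 13 bp
  [57,61): 4 bp
  [61,70): 9 bp
  [70,77): 7 bp
  [77,82): 5 bp
  [82,102): 20 bp
  [102,112): 10 bp
  [112,119): 7 bp
  [119,146): 27 bp
  [146,152): 6 bp

[4,4,5,5,6,7,7,8,9,10,12,13,15,20,27]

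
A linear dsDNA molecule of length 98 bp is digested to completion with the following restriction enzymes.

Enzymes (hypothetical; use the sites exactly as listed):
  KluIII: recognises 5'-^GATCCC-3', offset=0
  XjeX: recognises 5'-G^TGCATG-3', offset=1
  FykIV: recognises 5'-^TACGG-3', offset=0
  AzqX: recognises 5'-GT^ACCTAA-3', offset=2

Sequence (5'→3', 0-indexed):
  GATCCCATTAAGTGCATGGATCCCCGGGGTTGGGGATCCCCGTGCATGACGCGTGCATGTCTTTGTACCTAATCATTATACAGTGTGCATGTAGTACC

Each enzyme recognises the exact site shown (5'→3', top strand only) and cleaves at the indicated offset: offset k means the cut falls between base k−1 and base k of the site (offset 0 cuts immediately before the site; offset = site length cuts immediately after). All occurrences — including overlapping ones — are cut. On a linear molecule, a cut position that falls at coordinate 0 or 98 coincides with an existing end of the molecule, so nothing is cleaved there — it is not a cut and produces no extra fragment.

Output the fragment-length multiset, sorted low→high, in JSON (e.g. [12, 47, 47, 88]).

[6,8,11,12,13,13,16,19]

Per-enzyme occurrences:
  KluIII GATCCC/0: at [0, 18, 34] ⇒ [18, 34] (position 0 is a terminus of the linear molecule — no cut)
  XjeX GTGCATG/1: at [11, 41, 52, 84] ⇒ [12, 42, 53, 85]
  FykIV (TACGG, off=0): no sites
  AzqX GTACCTAA/2: at [64] ⇒ [66]

Pooled cuts: [12, 18, 34, 42, 53, 66, 85]

Fragments:
  [0,12): 12 bp
  [12,18): 6 bp
  [18,34): 16 bp
  [34,42): 8 bp
  [42,53): 11 bp
  [53,66): 13 bp
  [66,85): 19 bp
  [85,98): 13 bp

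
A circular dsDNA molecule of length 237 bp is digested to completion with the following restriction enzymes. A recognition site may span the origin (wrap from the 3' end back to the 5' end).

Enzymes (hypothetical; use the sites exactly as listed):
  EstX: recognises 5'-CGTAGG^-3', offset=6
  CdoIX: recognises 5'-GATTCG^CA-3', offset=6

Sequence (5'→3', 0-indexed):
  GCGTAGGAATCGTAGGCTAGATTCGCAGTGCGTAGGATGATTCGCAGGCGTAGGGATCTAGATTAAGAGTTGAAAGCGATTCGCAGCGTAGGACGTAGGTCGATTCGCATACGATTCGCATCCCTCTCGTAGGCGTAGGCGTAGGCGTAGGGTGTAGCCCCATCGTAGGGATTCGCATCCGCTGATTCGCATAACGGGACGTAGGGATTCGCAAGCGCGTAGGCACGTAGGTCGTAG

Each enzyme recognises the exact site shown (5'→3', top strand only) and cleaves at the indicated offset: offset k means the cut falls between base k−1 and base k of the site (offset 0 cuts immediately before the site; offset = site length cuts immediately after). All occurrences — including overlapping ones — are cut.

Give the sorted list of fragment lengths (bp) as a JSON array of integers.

[6,6,6,6,6,6,7,7,8,8,8,9,9,9,10,11,11,12,14,15,16,18,29]

Site scan:
  EstX (CGTAGG, off=6): starts [1, 10, 30, 48, 86, 93, 127, 133, 139, 145, 163, 199, 217, 225, 232] → cuts [1, 7, 16, 36, 54, 92, 99, 133, 139, 145, 151, 169, 205, 223, 231]
  CdoIX (GATTCGCA, off=6): starts [19, 38, 77, 101, 112, 169, 183, 205] → cuts [25, 44, 83, 107, 118, 175, 189, 211]

All cut coordinates (distinct, sorted): [1, 7, 16, 25, 36, 44, 54, 83, 92, 99, 107, 118, 133, 139, 145, 151, 169, 175, 189, 205, 211, 223, 231]

Fragment lengths:
  1→7: 6 bp
  7→16: 9 bp
  16→25: 9 bp
  25→36: 11 bp
  36→44: 8 bp
  44→54: 10 bp
  54→83: 29 bp
  83→92: 9 bp
  92→99: 7 bp
  99→107: 8 bp
  107→118: 11 bp
  118→133: 15 bp
  133→139: 6 bp
  139→145: 6 bp
  145→151: 6 bp
  151→169: 18 bp
  169→175: 6 bp
  175→189: 14 bp
  189→205: 16 bp
  205→211: 6 bp
  211→223: 12 bp
  223→231: 8 bp
  231→1 (wrap): 237-231+1 = 7 bp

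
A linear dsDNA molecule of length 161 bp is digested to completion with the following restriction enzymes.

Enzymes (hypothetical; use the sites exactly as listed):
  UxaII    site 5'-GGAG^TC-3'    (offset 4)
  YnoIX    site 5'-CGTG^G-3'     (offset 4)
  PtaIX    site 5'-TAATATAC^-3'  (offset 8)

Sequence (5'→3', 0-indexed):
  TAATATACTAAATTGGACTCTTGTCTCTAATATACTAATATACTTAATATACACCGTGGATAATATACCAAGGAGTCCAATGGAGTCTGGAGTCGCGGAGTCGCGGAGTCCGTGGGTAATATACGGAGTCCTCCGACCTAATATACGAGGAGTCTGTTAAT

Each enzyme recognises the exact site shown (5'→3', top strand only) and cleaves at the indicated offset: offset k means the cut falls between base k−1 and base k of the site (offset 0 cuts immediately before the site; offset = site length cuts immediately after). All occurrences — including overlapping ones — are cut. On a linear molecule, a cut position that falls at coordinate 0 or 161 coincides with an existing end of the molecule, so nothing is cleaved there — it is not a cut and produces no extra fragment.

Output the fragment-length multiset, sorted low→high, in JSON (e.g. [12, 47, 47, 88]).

[4,6,6,6,7,7,8,8,8,8,9,9,10,10,10,18,27]

Scan for sites:
  UxaII (GGAGTC, off=4): starts [71, 81, 88, 96, 104, 124, 148] → cuts [75, 85, 92, 100, 108, 128, 152]
  YnoIX (CGTGG, off=4): starts [54, 110] → cuts [58, 114]
  PtaIX (TAATATAC, off=8): starts [0, 27, 35, 44, 60, 116, 138] → cuts [8, 35, 43, 52, 68, 124, 146]

All cut coordinates (distinct, sorted): [8, 35, 43, 52, 58, 68, 75, 85, 92, 100, 108, 114, 124, 128, 146, 152]

Fragments:
  [0,8): 8 bp
  [8,35): 27 bp
  [35,43): 8 bp
  [43,52): 9 bp
  [52,58): 6 bp
  [58,68): 10 bp
  [68,75): 7 bp
  [75,85): 10 bp
  [85,92): 7 bp
  [92,100): 8 bp
  [100,108): 8 bp
  [108,114): 6 bp
  [114,124): 10 bp
  [124,128): 4 bp
  [128,146): 18 bp
  [146,152): 6 bp
  [152,161): 9 bp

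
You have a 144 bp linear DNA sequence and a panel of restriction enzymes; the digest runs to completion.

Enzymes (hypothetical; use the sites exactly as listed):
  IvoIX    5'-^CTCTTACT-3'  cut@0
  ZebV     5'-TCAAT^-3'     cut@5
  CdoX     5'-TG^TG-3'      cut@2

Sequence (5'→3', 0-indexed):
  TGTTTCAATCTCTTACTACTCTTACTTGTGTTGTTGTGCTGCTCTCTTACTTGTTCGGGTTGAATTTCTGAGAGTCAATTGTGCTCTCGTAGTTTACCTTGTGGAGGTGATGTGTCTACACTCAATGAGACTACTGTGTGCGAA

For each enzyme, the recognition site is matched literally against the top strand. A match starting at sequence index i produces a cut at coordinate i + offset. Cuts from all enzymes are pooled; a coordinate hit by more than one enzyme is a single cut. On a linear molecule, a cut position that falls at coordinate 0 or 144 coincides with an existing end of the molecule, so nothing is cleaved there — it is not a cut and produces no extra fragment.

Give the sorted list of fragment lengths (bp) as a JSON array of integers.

Site scan:
  IvoIX CTCTTACT/0: at [9, 18, 43] ⇒ [9, 18, 43]
  ZebV TCAAT/5: at [4, 74, 121] ⇒ [9, 79, 126]
  CdoX TGTG/2: at [26, 34, 79, 99, 110, 134, 136] ⇒ [28, 36, 81, 101, 112, 136, 138]

Pooled cuts: [9, 18, 28, 36, 43, 79, 81, 101, 112, 126, 136, 138]

Fragments:
  [0,9): 9 bp
  [9,18): 9 bp
  [18,28): 10 bp
  [28,36): 8 bp
  [36,43): 7 bp
  [43,79): 36 bp
  [79,81): 2 bp
  [81,101): 20 bp
  [101,112): 11 bp
  [112,126): 14 bp
  [126,136): 10 bp
  [136,138): 2 bp
  [138,144): 6 bp

[2,2,6,7,8,9,9,10,10,11,14,20,36]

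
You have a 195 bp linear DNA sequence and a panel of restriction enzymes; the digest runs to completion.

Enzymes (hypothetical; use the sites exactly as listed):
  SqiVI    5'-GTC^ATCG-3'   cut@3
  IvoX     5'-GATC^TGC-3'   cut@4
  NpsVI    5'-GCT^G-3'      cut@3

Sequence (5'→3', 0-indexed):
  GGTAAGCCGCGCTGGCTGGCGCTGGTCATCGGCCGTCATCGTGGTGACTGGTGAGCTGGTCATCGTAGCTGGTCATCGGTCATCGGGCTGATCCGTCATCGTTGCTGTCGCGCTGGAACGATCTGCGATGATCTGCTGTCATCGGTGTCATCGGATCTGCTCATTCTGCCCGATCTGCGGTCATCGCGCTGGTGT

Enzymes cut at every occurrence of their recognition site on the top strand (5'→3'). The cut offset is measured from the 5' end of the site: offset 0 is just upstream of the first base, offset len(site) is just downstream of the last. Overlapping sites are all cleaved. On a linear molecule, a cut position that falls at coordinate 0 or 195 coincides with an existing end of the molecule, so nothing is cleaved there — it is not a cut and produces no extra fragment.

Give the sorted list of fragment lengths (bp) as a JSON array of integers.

Per-enzyme occurrences:
  SqiVI (GTCATCG, off=3): starts [24, 34, 58, 71, 78, 94, 137, 146, 179] → cuts [27, 37, 61, 74, 81, 97, 140, 149, 182]
  IvoX (GATCTGC, off=4): starts [119, 129, 153, 171] → cuts [123, 133, 157, 175]
  NpsVI (GCTG, off=3): starts [10, 14, 20, 54, 67, 86, 103, 111, 134, 187] → cuts [13, 17, 23, 57, 70, 89, 106, 114, 137, 190]

All cut coordinates (distinct, sorted): [13, 17, 23, 27, 37, 57, 61, 70, 74, 81, 89, 97, 106, 114, 123, 133, 137, 140, 149, 157, 175, 182, 190]

Fragments:
  [0,13): 13 bp
  [13,17): 4 bp
  [17,23): 6 bp
  [23,27): 4 bp
  [27,37): 10 bp
  [37,57): 20 bp
  [57,61): 4 bp
  [61,70): 9 bp
  [70,74): 4 bp
  [74,81): 7 bp
  [81,89): 8 bp
  [89,97): 8 bp
  [97,106): 9 bp
  [106,114): 8 bp
  [114,123): 9 bp
  [123,133): 10 bp
  [133,137): 4 bp
  [137,140): 3 bp
  [140,149): 9 bp
  [149,157): 8 bp
  [157,175): 18 bp
  [175,182): 7 bp
  [182,190): 8 bp
  [190,195): 5 bp

[3,4,4,4,4,4,5,6,7,7,8,8,8,8,8,9,9,9,9,10,10,13,18,20]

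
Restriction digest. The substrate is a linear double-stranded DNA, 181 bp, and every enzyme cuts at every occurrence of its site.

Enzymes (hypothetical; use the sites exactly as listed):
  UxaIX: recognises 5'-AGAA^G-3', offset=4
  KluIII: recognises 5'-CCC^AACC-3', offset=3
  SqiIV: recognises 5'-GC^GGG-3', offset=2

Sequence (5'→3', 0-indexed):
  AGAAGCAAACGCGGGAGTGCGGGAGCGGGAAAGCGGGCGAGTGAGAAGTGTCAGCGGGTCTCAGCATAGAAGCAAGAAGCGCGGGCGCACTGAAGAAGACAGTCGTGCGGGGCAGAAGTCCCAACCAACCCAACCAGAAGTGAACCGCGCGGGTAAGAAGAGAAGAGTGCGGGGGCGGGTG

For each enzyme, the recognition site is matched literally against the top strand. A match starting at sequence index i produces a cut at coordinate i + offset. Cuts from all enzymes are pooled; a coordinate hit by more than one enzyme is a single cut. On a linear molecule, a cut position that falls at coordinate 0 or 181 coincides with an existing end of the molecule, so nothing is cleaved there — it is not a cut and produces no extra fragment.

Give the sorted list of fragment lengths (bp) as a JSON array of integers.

[4,4,5,5,5,6,6,6,7,8,8,8,8,8,9,9,9,11,11,13,15,16]

Scan for sites:
  UxaIX AGAAG/4: at [0, 43, 67, 74, 93, 113, 135, 155, 160] ⇒ [4, 47, 71, 78, 97, 117, 139, 159, 164]
  KluIII CCCAACC/3: at [119, 128] ⇒ [122, 131]
  SqiIV GCGGG/2: at [10, 18, 24, 32, 53, 80, 106, 148, 168, 174] ⇒ [12, 20, 26, 34, 55, 82, 108, 150, 170, 176]

All cut coordinates (distinct, sorted): [4, 12, 20, 26, 34, 47, 55, 71, 78, 82, 97, 108, 117, 122, 131, 139, 150, 159, 164, 170, 176]

Fragments:
  [0,4): 4 bp
  [4,12): 8 bp
  [12,20): 8 bp
  [20,26): 6 bp
  [26,34): 8 bp
  [34,47): 13 bp
  [47,55): 8 bp
  [55,71): 16 bp
  [71,78): 7 bp
  [78,82): 4 bp
  [82,97): 15 bp
  [97,108): 11 bp
  [108,117): 9 bp
  [117,122): 5 bp
  [122,131): 9 bp
  [131,139): 8 bp
  [139,150): 11 bp
  [150,159): 9 bp
  [159,164): 5 bp
  [164,170): 6 bp
  [170,176): 6 bp
  [176,181): 5 bp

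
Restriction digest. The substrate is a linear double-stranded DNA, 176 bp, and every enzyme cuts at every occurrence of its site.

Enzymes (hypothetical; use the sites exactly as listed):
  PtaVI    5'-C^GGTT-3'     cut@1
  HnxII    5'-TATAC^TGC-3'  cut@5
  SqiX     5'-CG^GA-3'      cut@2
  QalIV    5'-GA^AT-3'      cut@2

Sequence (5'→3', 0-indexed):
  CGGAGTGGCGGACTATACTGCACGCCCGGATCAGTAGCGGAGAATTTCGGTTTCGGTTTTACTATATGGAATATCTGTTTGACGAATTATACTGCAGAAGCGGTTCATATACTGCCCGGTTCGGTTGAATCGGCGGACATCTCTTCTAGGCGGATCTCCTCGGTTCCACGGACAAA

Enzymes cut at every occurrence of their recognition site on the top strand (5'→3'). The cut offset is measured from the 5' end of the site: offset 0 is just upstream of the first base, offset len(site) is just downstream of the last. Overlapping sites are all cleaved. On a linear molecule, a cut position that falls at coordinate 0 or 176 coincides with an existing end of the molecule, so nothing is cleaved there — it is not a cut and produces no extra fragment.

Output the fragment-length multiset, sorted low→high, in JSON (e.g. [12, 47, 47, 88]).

Per-enzyme occurrences:
  PtaVI (CGGTT, off=1): starts [47, 53, 100, 116, 121, 160] → cuts [48, 54, 101, 117, 122, 161]
  HnxII (TATACTGC, off=5): starts [13, 87, 107] → cuts [18, 92, 112]
  SqiX (CGGA, off=2): starts [0, 8, 26, 37, 133, 150, 168] → cuts [2, 10, 28, 39, 135, 152, 170]
  QalIV (GAAT, off=2): starts [41, 68, 83, 126] → cuts [43, 70, 85, 128]

All cut coordinates (distinct, sorted): [2, 10, 18, 28, 39, 43, 48, 54, 70, 85, 92, 101, 112, 117, 122, 128, 135, 152, 161, 170]

Fragment lengths:
  [0,2): 2 bp
  [2,10): 8 bp
  [10,18): 8 bp
  [18,28): 10 bp
  [28,39): 11 bp
  [39,43): 4 bp
  [43,48): 5 bp
  [48,54): 6 bp
  [54,70): 16 bp
  [70,85): 15 bp
  [85,92): 7 bp
  [92,101): 9 bp
  [101,112): 11 bp
  [112,117): 5 bp
  [117,122): 5 bp
  [122,128): 6 bp
  [128,135): 7 bp
  [135,152): 17 bp
  [152,161): 9 bp
  [161,170): 9 bp
  [170,176): 6 bp

[2,4,5,5,5,6,6,6,7,7,8,8,9,9,9,10,11,11,15,16,17]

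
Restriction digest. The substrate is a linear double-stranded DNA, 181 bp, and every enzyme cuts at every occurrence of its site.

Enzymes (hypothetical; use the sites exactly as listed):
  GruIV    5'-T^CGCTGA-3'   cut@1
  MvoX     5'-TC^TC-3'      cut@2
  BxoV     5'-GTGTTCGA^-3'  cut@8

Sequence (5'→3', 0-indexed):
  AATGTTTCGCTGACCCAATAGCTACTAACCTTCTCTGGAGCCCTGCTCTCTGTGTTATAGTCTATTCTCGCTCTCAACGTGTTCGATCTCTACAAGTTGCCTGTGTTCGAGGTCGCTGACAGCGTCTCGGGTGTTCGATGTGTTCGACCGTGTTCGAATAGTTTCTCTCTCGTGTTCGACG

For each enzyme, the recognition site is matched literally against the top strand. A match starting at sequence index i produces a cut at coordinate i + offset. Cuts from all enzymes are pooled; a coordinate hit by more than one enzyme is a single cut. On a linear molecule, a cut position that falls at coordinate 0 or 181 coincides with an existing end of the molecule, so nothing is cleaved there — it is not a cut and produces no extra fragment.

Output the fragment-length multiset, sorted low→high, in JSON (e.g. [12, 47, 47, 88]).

[2,2,2,2,3,6,7,8,9,10,10,12,13,13,15,19,22,26]

Per-enzyme occurrences:
  GruIV TCGCTGA/1: at [6, 112] ⇒ [7, 113]
  MvoX TCTC/2: at [31, 46, 65, 71, 86, 124, 163, 165, 167] ⇒ [33, 48, 67, 73, 88, 126, 165, 167, 169]
  BxoV GTGTTCGA/8: at [78, 102, 130, 139, 149, 171] ⇒ [86, 110, 138, 147, 157, 179]

All cut coordinates (distinct, sorted): [7, 33, 48, 67, 73, 86, 88, 110, 113, 126, 138, 147, 157, 165, 167, 169, 179]

Fragment lengths:
  [0,7): 7 bp
  [7,33): 26 bp
  [33,48): 15 bp
  [48,67): 19 bp
  [67,73): 6 bp
  [73,86): 13 bp
  [86,88): 2 bp
  [88,110): 22 bp
  [110,113): 3 bp
  [113,126): 13 bp
  [126,138): 12 bp
  [138,147): 9 bp
  [147,157): 10 bp
  [157,165): 8 bp
  [165,167): 2 bp
  [167,169): 2 bp
  [169,179): 10 bp
  [179,181): 2 bp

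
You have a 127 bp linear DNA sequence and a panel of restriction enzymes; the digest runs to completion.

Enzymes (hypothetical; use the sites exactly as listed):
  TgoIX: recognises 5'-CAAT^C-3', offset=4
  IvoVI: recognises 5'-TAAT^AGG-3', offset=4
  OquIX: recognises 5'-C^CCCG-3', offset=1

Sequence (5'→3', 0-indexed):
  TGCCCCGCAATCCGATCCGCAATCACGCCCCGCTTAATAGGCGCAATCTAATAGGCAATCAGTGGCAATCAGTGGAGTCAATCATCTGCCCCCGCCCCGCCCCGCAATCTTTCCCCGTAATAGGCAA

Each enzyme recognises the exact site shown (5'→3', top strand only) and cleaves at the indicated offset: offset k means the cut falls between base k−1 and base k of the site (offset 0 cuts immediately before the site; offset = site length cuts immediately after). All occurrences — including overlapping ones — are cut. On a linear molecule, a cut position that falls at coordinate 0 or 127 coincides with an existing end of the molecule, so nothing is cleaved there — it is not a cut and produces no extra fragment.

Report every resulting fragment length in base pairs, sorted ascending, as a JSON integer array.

[3,5,5,5,5,5,6,7,8,8,8,8,9,10,10,12,13]

Site scan:
  TgoIX CAATC/4: at [7, 19, 43, 55, 65, 78, 104] ⇒ [11, 23, 47, 59, 69, 82, 108]
  IvoVI TAATAGG/4: at [34, 48, 117] ⇒ [38, 52, 121]
  OquIX CCCCG/1: at [2, 27, 89, 94, 99, 112] ⇒ [3, 28, 90, 95, 100, 113]

Pooled cuts: [3, 11, 23, 28, 38, 47, 52, 59, 69, 82, 90, 95, 100, 108, 113, 121]

Fragment lengths:
  [0,3): 3 bp
  [3,11): 8 bp
  [11,23): 12 bp
  [23,28): 5 bp
  [28,38): 10 bp
  [38,47): 9 bp
  [47,52): 5 bp
  [52,59): 7 bp
  [59,69): 10 bp
  [69,82): 13 bp
  [82,90): 8 bp
  [90,95): 5 bp
  [95,100): 5 bp
  [100,108): 8 bp
  [108,113): 5 bp
  [113,121): 8 bp
  [121,127): 6 bp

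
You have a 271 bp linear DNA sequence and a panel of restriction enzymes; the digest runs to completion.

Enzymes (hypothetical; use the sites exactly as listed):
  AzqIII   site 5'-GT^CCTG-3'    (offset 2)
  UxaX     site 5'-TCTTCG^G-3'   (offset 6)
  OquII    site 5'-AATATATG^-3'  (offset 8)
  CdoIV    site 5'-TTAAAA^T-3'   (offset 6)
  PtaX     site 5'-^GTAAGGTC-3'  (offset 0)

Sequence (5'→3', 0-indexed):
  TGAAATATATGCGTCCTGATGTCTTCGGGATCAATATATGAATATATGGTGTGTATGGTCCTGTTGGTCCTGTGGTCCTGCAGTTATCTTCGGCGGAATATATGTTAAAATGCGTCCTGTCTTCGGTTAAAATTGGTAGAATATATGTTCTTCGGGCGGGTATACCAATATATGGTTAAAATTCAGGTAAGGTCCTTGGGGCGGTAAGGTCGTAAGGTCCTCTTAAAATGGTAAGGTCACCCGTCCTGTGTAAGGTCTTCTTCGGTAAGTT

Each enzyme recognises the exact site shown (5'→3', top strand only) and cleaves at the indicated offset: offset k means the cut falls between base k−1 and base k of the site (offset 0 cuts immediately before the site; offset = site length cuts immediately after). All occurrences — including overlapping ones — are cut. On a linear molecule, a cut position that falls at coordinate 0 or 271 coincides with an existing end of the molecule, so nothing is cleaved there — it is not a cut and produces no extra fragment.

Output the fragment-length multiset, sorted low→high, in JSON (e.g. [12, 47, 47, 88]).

[2,3,5,5,5,6,7,7,7,7,8,8,8,9,10,11,11,12,13,13,14,15,15,16,17,17,20]

Scan for sites:
  AzqIII GTCCTG/2: at [12, 57, 66, 74, 113, 242] ⇒ [14, 59, 68, 76, 115, 244]
  UxaX TCTTCGG/6: at [21, 86, 119, 148, 258] ⇒ [27, 92, 125, 154, 264]
  OquII AATATATG/8: at [3, 32, 40, 96, 139, 166] ⇒ [11, 40, 48, 104, 147, 174]
  CdoIV TTAAAAT/6: at [104, 126, 175, 222] ⇒ [110, 132, 181, 228]
  PtaX GTAAGGTC/0: at [186, 203, 211, 230, 249] ⇒ [186, 203, 211, 230, 249]

Pooled cuts: [11, 14, 27, 40, 48, 59, 68, 76, 92, 104, 110, 115, 125, 132, 147, 154, 174, 181, 186, 203, 211, 228, 230, 244, 249, 264]

Fragment lengths:
  [0,11): 11 bp
  [11,14): 3 bp
  [14,27): 13 bp
  [27,40): 13 bp
  [40,48): 8 bp
  [48,59): 11 bp
  [59,68): 9 bp
  [68,76): 8 bp
  [76,92): 16 bp
  [92,104): 12 bp
  [104,110): 6 bp
  [110,115): 5 bp
  [115,125): 10 bp
  [125,132): 7 bp
  [132,147): 15 bp
  [147,154): 7 bp
  [154,174): 20 bp
  [174,181): 7 bp
  [181,186): 5 bp
  [186,203): 17 bp
  [203,211): 8 bp
  [211,228): 17 bp
  [228,230): 2 bp
  [230,244): 14 bp
  [244,249): 5 bp
  [249,264): 15 bp
  [264,271): 7 bp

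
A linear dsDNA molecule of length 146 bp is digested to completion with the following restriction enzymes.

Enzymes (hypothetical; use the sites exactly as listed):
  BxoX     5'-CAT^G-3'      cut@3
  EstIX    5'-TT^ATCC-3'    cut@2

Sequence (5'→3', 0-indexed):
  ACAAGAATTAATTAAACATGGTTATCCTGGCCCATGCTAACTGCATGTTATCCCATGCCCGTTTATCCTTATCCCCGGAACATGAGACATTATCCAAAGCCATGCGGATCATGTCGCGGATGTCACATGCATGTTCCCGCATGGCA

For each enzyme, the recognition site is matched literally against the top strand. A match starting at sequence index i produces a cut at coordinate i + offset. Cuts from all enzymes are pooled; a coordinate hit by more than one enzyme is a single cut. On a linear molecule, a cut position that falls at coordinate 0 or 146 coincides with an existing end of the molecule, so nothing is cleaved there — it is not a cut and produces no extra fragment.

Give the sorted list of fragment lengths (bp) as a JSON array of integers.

[3,4,4,4,6,7,8,8,9,10,11,12,12,13,16,19]

Per-enzyme occurrences:
  BxoX (CATG, off=3): starts [16, 32, 43, 53, 80, 100, 109, 125, 129, 139] → cuts [19, 35, 46, 56, 83, 103, 112, 128, 132, 142]
  EstIX (TTATCC, off=2): starts [21, 47, 62, 68, 89] → cuts [23, 49, 64, 70, 91]

Pooled cuts: [19, 23, 35, 46, 49, 56, 64, 70, 83, 91, 103, 112, 128, 132, 142]

Fragment lengths:
  [0,19): 19 bp
  [19,23): 4 bp
  [23,35): 12 bp
  [35,46): 11 bp
  [46,49): 3 bp
  [49,56): 7 bp
  [56,64): 8 bp
  [64,70): 6 bp
  [70,83): 13 bp
  [83,91): 8 bp
  [91,103): 12 bp
  [103,112): 9 bp
  [112,128): 16 bp
  [128,132): 4 bp
  [132,142): 10 bp
  [142,146): 4 bp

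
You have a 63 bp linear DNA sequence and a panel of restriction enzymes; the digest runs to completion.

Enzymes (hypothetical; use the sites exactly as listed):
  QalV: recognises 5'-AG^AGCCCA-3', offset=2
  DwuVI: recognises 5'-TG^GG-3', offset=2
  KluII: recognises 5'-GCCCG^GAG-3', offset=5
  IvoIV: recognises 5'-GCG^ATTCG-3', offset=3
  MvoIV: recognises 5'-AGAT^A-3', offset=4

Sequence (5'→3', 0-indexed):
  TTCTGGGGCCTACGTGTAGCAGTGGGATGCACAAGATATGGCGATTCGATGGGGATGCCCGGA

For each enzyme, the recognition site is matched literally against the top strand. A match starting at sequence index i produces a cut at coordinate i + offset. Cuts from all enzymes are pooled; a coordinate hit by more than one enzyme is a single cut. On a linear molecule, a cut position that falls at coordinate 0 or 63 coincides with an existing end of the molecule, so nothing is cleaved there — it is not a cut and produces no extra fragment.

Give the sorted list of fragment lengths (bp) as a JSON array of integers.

Site scan:
  QalV (AGAGCCCA, off=2): no sites
  DwuVI TGGG/2: at [3, 22, 49] ⇒ [5, 24, 51]
  KluII (GCCCGGAG, off=5): no sites
  IvoIV GCGATTCG/3: at [40] ⇒ [43]
  MvoIV AGATA/4: at [33] ⇒ [37]

Pooled cuts: [5, 24, 37, 43, 51]

Fragments:
  [0,5): 5 bp
  [5,24): 19 bp
  [24,37): 13 bp
  [37,43): 6 bp
  [43,51): 8 bp
  [51,63): 12 bp

[5,6,8,12,13,19]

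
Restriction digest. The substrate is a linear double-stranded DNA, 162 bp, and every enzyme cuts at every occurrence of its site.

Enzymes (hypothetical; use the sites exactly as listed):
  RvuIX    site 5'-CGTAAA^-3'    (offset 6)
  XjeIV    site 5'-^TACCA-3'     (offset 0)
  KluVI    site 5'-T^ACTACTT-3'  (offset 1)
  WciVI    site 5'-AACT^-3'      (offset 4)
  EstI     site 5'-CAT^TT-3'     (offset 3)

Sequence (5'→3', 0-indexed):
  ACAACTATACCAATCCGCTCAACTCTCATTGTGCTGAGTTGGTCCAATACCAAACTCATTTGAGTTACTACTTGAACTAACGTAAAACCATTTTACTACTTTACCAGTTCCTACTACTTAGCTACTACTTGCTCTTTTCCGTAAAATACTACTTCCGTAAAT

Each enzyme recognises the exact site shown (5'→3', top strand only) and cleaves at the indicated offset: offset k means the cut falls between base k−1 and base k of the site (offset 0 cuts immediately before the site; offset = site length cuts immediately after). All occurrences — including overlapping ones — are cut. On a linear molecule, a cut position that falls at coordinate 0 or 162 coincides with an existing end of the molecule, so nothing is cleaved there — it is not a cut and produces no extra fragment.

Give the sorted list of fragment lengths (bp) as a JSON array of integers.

Site scan:
  RvuIX (CGTAAA, off=6): starts [80, 139, 155] → cuts [86, 145, 161]
  XjeIV (TACCA, off=0): starts [7, 47, 101] → cuts [7, 47, 101]
  KluVI (TACTACTT, off=1): starts [65, 93, 111, 122, 146] → cuts [66, 94, 112, 123, 147]
  WciVI (AACT, off=4): starts [2, 20, 52, 74] → cuts [6, 24, 56, 78]
  EstI (CATTT, off=3): starts [56, 88] → cuts [59, 91]

All cut coordinates (distinct, sorted): [6, 7, 24, 47, 56, 59, 66, 78, 86, 91, 94, 101, 112, 123, 145, 147, 161]

Fragments:
  [0,6): 6 bp
  [6,7): 1 bp
  [7,24): 17 bp
  [24,47): 23 bp
  [47,56): 9 bp
  [56,59): 3 bp
  [59,66): 7 bp
  [66,78): 12 bp
  [78,86): 8 bp
  [86,91): 5 bp
  [91,94): 3 bp
  [94,101): 7 bp
  [101,112): 11 bp
  [112,123): 11 bp
  [123,145): 22 bp
  [145,147): 2 bp
  [147,161): 14 bp
  [161,162): 1 bp

[1,1,2,3,3,5,6,7,7,8,9,11,11,12,14,17,22,23]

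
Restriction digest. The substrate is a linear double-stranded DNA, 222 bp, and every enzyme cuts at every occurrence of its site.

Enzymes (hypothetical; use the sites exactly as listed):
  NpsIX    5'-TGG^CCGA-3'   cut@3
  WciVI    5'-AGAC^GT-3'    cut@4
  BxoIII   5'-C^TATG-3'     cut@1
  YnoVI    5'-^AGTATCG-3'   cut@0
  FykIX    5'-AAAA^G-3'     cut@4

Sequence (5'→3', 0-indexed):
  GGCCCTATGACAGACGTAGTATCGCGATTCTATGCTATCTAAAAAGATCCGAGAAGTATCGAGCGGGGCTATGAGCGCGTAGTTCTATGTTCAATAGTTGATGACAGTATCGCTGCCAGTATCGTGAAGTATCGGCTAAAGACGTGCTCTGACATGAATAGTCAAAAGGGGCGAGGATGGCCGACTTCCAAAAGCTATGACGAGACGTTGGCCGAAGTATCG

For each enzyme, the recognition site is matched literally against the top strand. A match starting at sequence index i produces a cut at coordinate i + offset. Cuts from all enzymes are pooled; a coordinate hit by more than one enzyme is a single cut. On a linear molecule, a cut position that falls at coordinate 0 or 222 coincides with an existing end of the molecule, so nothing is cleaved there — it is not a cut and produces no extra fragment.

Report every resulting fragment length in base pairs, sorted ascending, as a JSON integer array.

[2,2,4,5,5,7,9,10,10,11,12,13,13,13,15,15,16,16,20,24]

Site scan:
  NpsIX TGGCCGA/3: at [177, 208] ⇒ [180, 211]
  WciVI AGACGT/4: at [11, 139, 202] ⇒ [15, 143, 206]
  BxoIII CTATG/1: at [4, 29, 68, 84, 194] ⇒ [5, 30, 69, 85, 195]
  YnoVI AGTATCG/0: at [17, 54, 105, 117, 127, 215] ⇒ [17, 54, 105, 117, 127, 215]
  FykIX AAAAG/4: at [41, 163, 189] ⇒ [45, 167, 193]

All cut coordinates (distinct, sorted): [5, 15, 17, 30, 45, 54, 69, 85, 105, 117, 127, 143, 167, 180, 193, 195, 206, 211, 215]

Fragments:
  [0,5): 5 bp
  [5,15): 10 bp
  [15,17): 2 bp
  [17,30): 13 bp
  [30,45): 15 bp
  [45,54): 9 bp
  [54,69): 15 bp
  [69,85): 16 bp
  [85,105): 20 bp
  [105,117): 12 bp
  [117,127): 10 bp
  [127,143): 16 bp
  [143,167): 24 bp
  [167,180): 13 bp
  [180,193): 13 bp
  [193,195): 2 bp
  [195,206): 11 bp
  [206,211): 5 bp
  [211,215): 4 bp
  [215,222): 7 bp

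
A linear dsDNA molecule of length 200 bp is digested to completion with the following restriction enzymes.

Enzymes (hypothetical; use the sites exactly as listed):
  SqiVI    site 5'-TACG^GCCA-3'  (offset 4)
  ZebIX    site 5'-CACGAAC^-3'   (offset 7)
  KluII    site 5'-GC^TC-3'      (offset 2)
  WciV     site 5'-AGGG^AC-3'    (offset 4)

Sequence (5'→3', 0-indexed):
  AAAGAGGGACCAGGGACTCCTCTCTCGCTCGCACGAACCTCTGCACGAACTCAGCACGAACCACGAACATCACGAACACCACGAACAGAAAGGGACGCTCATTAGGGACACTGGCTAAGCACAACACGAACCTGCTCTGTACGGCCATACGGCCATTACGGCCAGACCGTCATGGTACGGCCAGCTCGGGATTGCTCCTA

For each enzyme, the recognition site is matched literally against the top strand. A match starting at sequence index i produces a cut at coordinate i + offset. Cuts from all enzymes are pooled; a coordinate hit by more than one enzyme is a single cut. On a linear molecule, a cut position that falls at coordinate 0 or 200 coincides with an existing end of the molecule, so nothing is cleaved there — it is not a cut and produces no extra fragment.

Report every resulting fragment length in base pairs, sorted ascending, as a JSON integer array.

[4,4,5,6,7,7,8,8,8,8,9,9,9,9,10,10,11,12,13,19,24]

Per-enzyme occurrences:
  SqiVI TACGGCCA/4: at [139, 147, 156, 175] ⇒ [143, 151, 160, 179]
  ZebIX CACGAAC/7: at [31, 43, 54, 61, 70, 79, 124] ⇒ [38, 50, 61, 68, 77, 86, 131]
  KluII GCTC/2: at [26, 96, 133, 183, 193] ⇒ [28, 98, 135, 185, 195]
  WciV AGGGAC/4: at [4, 11, 90, 103] ⇒ [8, 15, 94, 107]

Pooled cuts: [8, 15, 28, 38, 50, 61, 68, 77, 86, 94, 98, 107, 131, 135, 143, 151, 160, 179, 185, 195]

Fragments:
  [0,8): 8 bp
  [8,15): 7 bp
  [15,28): 13 bp
  [28,38): 10 bp
  [38,50): 12 bp
  [50,61): 11 bp
  [61,68): 7 bp
  [68,77): 9 bp
  [77,86): 9 bp
  [86,94): 8 bp
  [94,98): 4 bp
  [98,107): 9 bp
  [107,131): 24 bp
  [131,135): 4 bp
  [135,143): 8 bp
  [143,151): 8 bp
  [151,160): 9 bp
  [160,179): 19 bp
  [179,185): 6 bp
  [185,195): 10 bp
  [195,200): 5 bp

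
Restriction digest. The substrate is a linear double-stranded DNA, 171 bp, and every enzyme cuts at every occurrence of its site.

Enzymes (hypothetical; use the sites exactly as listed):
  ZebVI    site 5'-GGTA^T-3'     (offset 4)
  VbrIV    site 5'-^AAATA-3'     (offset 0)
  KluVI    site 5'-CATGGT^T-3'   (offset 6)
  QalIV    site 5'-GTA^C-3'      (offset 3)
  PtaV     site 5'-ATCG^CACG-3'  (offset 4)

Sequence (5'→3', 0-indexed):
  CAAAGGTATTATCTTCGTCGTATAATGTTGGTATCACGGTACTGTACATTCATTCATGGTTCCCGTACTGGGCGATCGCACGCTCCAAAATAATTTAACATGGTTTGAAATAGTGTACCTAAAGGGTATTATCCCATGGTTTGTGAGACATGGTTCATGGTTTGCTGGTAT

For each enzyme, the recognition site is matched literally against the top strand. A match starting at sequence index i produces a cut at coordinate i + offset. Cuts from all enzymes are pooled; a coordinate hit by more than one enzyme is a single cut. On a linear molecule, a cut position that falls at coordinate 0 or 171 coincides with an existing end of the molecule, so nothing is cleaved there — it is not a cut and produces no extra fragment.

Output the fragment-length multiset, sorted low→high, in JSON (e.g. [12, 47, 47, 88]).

[1,3,5,7,7,8,8,9,9,10,11,11,12,14,14,17,25]

Per-enzyme occurrences:
  ZebVI GGTAT/4: at [4, 29, 124, 166] ⇒ [8, 33, 128, 170]
  VbrIV AAATA/0: at [87, 107] ⇒ [87, 107]
  KluVI CATGGTT/6: at [54, 98, 134, 148, 155] ⇒ [60, 104, 140, 154, 161]
  QalIV GTAC/3: at [38, 43, 64, 114] ⇒ [41, 46, 67, 117]
  PtaV ATCGCACG/4: at [74] ⇒ [78]

Pooled cuts: [8, 33, 41, 46, 60, 67, 78, 87, 104, 107, 117, 128, 140, 154, 161, 170]

Fragments:
  [0,8): 8 bp
  [8,33): 25 bp
  [33,41): 8 bp
  [41,46): 5 bp
  [46,60): 14 bp
  [60,67): 7 bp
  [67,78): 11 bp
  [78,87): 9 bp
  [87,104): 17 bp
  [104,107): 3 bp
  [107,117): 10 bp
  [117,128): 11 bp
  [128,140): 12 bp
  [140,154): 14 bp
  [154,161): 7 bp
  [161,170): 9 bp
  [170,171): 1 bp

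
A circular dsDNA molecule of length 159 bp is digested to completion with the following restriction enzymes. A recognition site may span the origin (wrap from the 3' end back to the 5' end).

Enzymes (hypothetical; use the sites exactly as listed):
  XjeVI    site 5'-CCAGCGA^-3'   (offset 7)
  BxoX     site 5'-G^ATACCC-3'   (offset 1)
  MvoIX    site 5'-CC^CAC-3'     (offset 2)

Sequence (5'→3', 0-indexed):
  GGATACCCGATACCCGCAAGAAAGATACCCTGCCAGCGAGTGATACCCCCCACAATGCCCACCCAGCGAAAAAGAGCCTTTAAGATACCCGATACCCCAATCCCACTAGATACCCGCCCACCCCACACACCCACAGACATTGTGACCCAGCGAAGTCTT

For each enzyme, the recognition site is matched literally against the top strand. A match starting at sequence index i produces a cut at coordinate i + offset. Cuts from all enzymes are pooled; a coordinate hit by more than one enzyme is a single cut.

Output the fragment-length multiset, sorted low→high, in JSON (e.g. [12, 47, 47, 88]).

Scan for sites:
  XjeVI (CCAGCGA, off=7): starts [32, 62, 146] → cuts [39, 69, 153]
  BxoX (GATACCC, off=1): starts [1, 8, 23, 41, 83, 90, 108] → cuts [2, 9, 24, 42, 84, 91, 109]
  MvoIX (CCCAC, off=2): starts [48, 57, 101, 116, 121, 129] → cuts [50, 59, 103, 118, 123, 131]

All cut coordinates (distinct, sorted): [2, 9, 24, 39, 42, 50, 59, 69, 84, 91, 103, 109, 118, 123, 131, 153]

Fragment lengths:
  2→9: 7 bp
  9→24: 15 bp
  24→39: 15 bp
  39→42: 3 bp
  42→50: 8 bp
  50→59: 9 bp
  59→69: 10 bp
  69→84: 15 bp
  84→91: 7 bp
  91→103: 12 bp
  103→109: 6 bp
  109→118: 9 bp
  118→123: 5 bp
  123→131: 8 bp
  131→153: 22 bp
  153→2 (wrap): 159-153+2 = 8 bp

[3,5,6,7,7,8,8,8,9,9,10,12,15,15,15,22]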